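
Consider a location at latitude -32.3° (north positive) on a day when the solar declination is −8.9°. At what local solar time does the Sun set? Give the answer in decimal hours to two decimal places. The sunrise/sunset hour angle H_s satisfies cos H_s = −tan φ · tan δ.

cos H_s = −tan(-32.3°) · tan(-8.9°) = -0.0990, so H_s = arccos(-0.0990) = 95.68°.
Sunset is at 12 + H_s/15 = 12 + 6.379 = 18.379 h local solar time.

18.38 h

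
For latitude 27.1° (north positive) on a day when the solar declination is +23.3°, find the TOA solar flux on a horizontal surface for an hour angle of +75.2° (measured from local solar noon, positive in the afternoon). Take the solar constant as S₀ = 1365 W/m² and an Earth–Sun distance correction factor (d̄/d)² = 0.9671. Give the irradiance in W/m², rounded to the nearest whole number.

514 W/m²

With φ = 27.1°, δ = 23.3°, H = 75.20°: sin φ sin δ = 0.1802, cos φ cos δ cos H = 0.2089, so cos θ_z = 0.3891.
Top-of-atmosphere irradiance = S₀ (d̄/d)² cos θ_z = 1365 × 0.9671 × 0.3891 = 513.65 W/m².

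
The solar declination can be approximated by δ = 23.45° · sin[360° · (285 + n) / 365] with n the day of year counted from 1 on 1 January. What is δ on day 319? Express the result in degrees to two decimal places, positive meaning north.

-19.38°

360 × (285 + 319) / 365 = 595.726°; sin(595.726°) = -0.8264.
δ = 23.45 × -0.8264 = -19.379° ≈ -19.38°.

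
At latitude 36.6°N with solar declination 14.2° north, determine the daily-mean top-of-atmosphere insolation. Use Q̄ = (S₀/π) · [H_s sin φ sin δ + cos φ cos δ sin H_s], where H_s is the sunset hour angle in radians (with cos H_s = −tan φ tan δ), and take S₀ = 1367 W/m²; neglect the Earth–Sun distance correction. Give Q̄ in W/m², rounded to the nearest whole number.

−tan φ tan δ = −(0.7427)(0.2530) = -0.1879; H_s = arccos(-0.1879) = 100.83°. In radians, H_s = 1.7598.
H_s sin φ sin δ = 1.7598 × 0.5962 × 0.2453 = 0.2574.
cos φ cos δ sin H_s = 0.8028 × 0.9694 × 0.9822 = 0.7644.
Q̄ = (1367/π) × (0.2574 + 0.7644) = 435.13 × 1.0218 = 444.62 W/m².

445 W/m²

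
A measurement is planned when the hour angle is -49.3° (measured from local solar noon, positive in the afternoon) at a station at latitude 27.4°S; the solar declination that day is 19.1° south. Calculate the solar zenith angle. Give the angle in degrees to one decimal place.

45.8°

cos θ_z = sin φ sin δ + cos φ cos δ cos H = (-0.4602)(-0.3272) + (0.8878)(0.9449)(0.6521) = 0.6976.
θ_z = arccos(0.6976) = 45.77°.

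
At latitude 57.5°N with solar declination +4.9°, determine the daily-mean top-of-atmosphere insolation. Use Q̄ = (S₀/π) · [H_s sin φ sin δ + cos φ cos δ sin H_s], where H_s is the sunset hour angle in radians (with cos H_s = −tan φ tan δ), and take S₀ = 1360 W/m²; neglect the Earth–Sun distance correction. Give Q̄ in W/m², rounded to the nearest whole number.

−tan φ tan δ = −(1.5697)(0.0857) = -0.1345; H_s = arccos(-0.1345) = 97.73°. In radians, H_s = 1.7057.
H_s sin φ sin δ = 1.7057 × 0.8434 × 0.0854 = 0.1229.
cos φ cos δ sin H_s = 0.5373 × 0.9963 × 0.9909 = 0.5304.
Q̄ = (1360/π) × (0.1229 + 0.5304) = 432.90 × 0.6533 = 282.81 W/m².

283 W/m²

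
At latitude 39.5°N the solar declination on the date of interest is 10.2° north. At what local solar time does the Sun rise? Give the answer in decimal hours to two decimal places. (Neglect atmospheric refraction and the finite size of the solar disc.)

cos H_s = −tan(39.5°) · tan(10.2°) = -0.1483, so H_s = arccos(-0.1483) = 98.53°.
Sunrise is at 12 − H_s/15 = 12 − 6.569 = 5.431 h local solar time.

5.43 h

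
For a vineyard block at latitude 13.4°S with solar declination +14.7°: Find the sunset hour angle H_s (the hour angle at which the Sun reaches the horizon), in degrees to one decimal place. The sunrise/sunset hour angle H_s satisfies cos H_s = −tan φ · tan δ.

The sunset hour angle satisfies cos H_s = −tan φ tan δ = 0.0625, giving H_s = 86.42°.

86.4°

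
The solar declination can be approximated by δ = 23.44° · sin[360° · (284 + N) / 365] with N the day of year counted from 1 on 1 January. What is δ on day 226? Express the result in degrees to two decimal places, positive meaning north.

+14.10°

360 × (284 + 226) / 365 = 503.014°; sin(503.014°) = 0.6016.
δ = 23.44 × 0.6016 = 14.102° ≈ +14.10°.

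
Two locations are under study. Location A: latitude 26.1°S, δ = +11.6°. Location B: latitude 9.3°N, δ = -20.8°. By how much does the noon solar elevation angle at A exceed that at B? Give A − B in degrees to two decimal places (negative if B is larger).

-7.60°

A: 90° − |-26.1 − (11.6)| = 52.30°.
B: 90° − |9.3 − (-20.8)| = 59.90°.
A − B = 52.30 − 59.90 = -7.60°.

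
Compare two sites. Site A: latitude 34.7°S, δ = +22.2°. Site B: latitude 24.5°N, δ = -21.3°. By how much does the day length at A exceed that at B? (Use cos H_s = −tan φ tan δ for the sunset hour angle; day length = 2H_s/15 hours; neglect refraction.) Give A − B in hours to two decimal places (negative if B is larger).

-0.82 h

A: H_s = arccos(−tan -34.7° · tan 22.2°) = 73.59°, so 2H_s/15 = 9.8120 h.
B: H_s = arccos(−tan 24.5° · tan -21.3°) = 79.77°, so 2H_s/15 = 10.6360 h.
A − B = 9.8120 − 10.6360 = -0.8240 h.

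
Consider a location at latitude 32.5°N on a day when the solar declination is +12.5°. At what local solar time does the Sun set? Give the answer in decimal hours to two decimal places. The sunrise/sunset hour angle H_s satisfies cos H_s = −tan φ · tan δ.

−tan φ tan δ = −(0.6371)(0.2217) = -0.1412; H_s = arccos(-0.1412) = 98.12°.
Sunset is at 12 + H_s/15 = 12 + 6.541 = 18.541 h local solar time.

18.54 h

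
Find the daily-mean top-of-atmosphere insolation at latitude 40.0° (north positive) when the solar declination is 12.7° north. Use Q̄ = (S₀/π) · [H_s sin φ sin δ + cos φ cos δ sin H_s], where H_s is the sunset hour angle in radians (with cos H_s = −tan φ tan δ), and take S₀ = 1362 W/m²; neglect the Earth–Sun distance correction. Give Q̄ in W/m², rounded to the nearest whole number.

−tan φ tan δ = −(0.8391)(0.2254) = -0.1891; H_s = arccos(-0.1891) = 100.90°. In radians, H_s = 1.7610.
H_s sin φ sin δ = 1.7610 × 0.6428 × 0.2198 = 0.2488.
cos φ cos δ sin H_s = 0.7660 × 0.9755 × 0.9820 = 0.7338.
Q̄ = (1362/π) × (0.2488 + 0.7338) = 433.54 × 0.9826 = 426.00 W/m².

426 W/m²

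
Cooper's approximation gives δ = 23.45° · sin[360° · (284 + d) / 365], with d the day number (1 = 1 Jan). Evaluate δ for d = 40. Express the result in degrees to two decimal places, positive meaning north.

360 × (284 + 40) / 365 = 319.562°; sin(319.562°) = -0.6486.
δ = 23.45 × -0.6486 = -15.210° ≈ -15.21°.

-15.21°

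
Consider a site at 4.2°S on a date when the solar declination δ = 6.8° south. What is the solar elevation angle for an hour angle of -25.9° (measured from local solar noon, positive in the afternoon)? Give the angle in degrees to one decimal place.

With φ = -4.2°, δ = -6.8°, H = -25.90°: sin φ sin δ = 0.0087, cos φ cos δ cos H = 0.8908, so cos θ_z = 0.8995.
θ_z = arccos(0.8995) = 25.91°, so the elevation is 90° − 25.91° = 64.09°.

64.1°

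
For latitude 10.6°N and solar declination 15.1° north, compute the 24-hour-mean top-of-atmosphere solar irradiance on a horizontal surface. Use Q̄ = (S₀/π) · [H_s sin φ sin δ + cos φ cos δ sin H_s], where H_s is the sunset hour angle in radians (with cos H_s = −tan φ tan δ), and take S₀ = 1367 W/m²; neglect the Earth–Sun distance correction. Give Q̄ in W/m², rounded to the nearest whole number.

446 W/m²

−tan φ tan δ = −(0.1871)(0.2698) = -0.0505; H_s = arccos(-0.0505) = 92.89°. In radians, H_s = 1.6212.
H_s sin φ sin δ = 1.6212 × 0.1840 × 0.2605 = 0.0777.
cos φ cos δ sin H_s = 0.9829 × 0.9655 × 0.9987 = 0.9478.
Q̄ = (1367/π) × (0.0777 + 0.9478) = 435.13 × 1.0255 = 446.23 W/m².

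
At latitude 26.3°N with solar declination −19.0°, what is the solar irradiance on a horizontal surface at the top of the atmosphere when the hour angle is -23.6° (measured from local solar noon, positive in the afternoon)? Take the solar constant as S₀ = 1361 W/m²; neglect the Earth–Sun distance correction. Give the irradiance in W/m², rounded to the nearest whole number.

861 W/m²

cos θ_z = sin(26.3°) sin(-19.0°) + cos(26.3°) cos(-19.0°) cos(-23.60°) = -0.1442 + 0.7767 = 0.6325.
Top-of-atmosphere irradiance = S₀ cos θ_z = 1361 × 0.6325 = 860.83 W/m².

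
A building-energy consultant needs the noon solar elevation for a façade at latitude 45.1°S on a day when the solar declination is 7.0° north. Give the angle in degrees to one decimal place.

At local solar noon the hour angle is zero, so the elevation is 90° − |φ − δ| = 90° − |-45.1° − (7.0°)| = 90° − 52.1° = 37.9°.

37.9°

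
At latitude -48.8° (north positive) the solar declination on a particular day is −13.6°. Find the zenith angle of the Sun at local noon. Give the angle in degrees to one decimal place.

35.2°

At local solar noon the hour angle is zero, so the zenith angle is |φ − δ| = |-48.8° − (-13.6°)| = 35.2°.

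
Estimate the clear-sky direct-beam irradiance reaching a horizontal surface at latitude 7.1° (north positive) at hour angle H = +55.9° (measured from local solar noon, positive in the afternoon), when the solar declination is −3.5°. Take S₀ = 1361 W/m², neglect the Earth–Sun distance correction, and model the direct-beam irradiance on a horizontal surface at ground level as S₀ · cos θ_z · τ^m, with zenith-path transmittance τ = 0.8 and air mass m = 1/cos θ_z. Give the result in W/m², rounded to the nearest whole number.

With φ = 7.1°, δ = -3.5°, H = 55.90°: sin φ sin δ = -0.0075, cos φ cos δ cos H = 0.5553, so cos θ_z = 0.5478.
Air mass m = 1/cos θ_z = 1/0.5478 = 1.825; τ^m = 0.8^1.825 = 0.6655.
Surface direct beam = 1361 × 0.5478 × 0.6655 = 496.17 W/m².

496 W/m²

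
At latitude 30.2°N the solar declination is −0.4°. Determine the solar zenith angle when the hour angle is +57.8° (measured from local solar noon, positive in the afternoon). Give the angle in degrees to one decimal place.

62.8°

With φ = 30.2°, δ = -0.4°, H = 57.80°: sin φ sin δ = -0.0035, cos φ cos δ cos H = 0.4605, so cos θ_z = 0.4570.
θ_z = arccos(0.4570) = 62.81°.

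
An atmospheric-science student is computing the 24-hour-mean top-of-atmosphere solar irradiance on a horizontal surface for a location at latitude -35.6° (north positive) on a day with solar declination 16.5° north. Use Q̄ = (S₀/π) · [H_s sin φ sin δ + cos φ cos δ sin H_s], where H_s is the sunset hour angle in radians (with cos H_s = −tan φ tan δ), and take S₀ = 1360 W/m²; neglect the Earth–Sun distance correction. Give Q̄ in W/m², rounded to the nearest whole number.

233 W/m²

−tan φ tan δ = −(-0.7159)(0.2962) = 0.2120; H_s = arccos(0.2120) = 77.76°. In radians, H_s = 1.3572.
H_s sin φ sin δ = 1.3572 × -0.5821 × 0.2840 = -0.2244.
cos φ cos δ sin H_s = 0.8131 × 0.9588 × 0.9773 = 0.7619.
Q̄ = (1360/π) × (-0.2244 + 0.7619) = 432.90 × 0.5375 = 232.68 W/m².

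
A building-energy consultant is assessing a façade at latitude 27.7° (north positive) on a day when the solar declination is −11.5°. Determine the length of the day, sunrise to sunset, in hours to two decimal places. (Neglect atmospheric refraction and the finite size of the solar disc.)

11.18 hours

−tan φ tan δ = −(0.5250)(-0.2035) = 0.1068; H_s = arccos(0.1068) = 83.87°.
Day length = 2 H_s / 15° h⁻¹ = 167.74° / 15 = 11.183 h.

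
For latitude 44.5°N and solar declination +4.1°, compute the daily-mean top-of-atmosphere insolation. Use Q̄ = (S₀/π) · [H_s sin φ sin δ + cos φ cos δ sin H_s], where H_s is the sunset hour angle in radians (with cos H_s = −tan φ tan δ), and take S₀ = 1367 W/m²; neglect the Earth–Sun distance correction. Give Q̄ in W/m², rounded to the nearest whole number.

345 W/m²

The sunset hour angle satisfies cos H_s = −tan φ tan δ = -0.0704, giving H_s = 94.04°. In radians, H_s = 1.6413.
H_s sin φ sin δ = 1.6413 × 0.7009 × 0.0715 = 0.0823.
cos φ cos δ sin H_s = 0.7133 × 0.9974 × 0.9975 = 0.7097.
Q̄ = (1367/π) × (0.0823 + 0.7097) = 435.13 × 0.7920 = 344.62 W/m².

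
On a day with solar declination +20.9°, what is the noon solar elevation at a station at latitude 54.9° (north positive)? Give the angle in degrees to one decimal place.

At local solar noon the hour angle is zero, so the elevation is 90° − |φ − δ| = 90° − |54.9° − (20.9°)| = 90° − 34.0° = 56.0°.

56.0°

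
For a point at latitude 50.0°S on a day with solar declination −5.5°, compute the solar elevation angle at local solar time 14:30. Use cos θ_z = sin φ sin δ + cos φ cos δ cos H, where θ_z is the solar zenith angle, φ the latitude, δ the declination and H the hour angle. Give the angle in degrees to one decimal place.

Hour angle H = 15° × (14.5 − 12) = 37.50°.
cos θ_z = sin(-50.0°) sin(-5.5°) + cos(-50.0°) cos(-5.5°) cos(37.50°) = 0.0734 + 0.5076 = 0.5810.
θ_z = arccos(0.5810) = 54.48°, so the elevation is 90° − 54.48° = 35.52°.

35.5°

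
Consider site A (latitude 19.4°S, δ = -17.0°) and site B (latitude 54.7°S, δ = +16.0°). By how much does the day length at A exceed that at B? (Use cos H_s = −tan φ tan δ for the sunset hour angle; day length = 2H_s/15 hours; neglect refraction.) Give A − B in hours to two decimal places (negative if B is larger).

+4.01 h

A: H_s = arccos(−tan -19.4° · tan -17.0°) = 96.18°, so 2H_s/15 = 12.8240 h.
B: H_s = arccos(−tan -54.7° · tan 16.0°) = 66.11°, so 2H_s/15 = 8.8147 h.
A − B = 12.8240 − 8.8147 = 4.0093 h.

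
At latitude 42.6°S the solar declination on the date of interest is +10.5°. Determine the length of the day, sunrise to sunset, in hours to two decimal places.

10.69 hours

−tan φ tan δ = −(-0.9195)(0.1853) = 0.1704; H_s = arccos(0.1704) = 80.19°.
Day length = 2 H_s / 15° h⁻¹ = 160.38° / 15 = 10.692 h.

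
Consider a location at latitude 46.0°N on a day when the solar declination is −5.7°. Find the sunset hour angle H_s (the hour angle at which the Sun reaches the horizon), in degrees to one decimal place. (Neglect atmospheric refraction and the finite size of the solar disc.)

The sunset hour angle satisfies cos H_s = −tan φ tan δ = 0.1034, giving H_s = 84.07°.

84.1°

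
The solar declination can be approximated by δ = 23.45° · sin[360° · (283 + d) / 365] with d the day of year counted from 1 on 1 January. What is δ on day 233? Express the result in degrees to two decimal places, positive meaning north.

+12.10°

360 × (283 + 233) / 365 = 508.932°; sin(508.932°) = 0.5161.
δ = 23.45 × 0.5161 = 12.103° ≈ +12.10°.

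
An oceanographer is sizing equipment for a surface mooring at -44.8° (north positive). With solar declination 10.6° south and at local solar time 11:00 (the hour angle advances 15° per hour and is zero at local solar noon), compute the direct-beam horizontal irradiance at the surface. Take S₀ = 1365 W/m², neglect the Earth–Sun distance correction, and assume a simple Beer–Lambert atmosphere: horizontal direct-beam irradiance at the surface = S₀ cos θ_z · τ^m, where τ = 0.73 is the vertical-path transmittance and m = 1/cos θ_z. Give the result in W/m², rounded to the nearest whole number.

741 W/m²

Hour angle H = 15° × (11 − 12) = -15.00°.
cos θ_z = sin φ sin δ + cos φ cos δ cos H = (-0.7046)(-0.1840) + (0.7096)(0.9829)(0.9659) = 0.8033.
Air mass m = 1/cos θ_z = 1/0.8033 = 1.245; τ^m = 0.73^1.245 = 0.6758.
Surface direct beam = 1365 × 0.8033 × 0.6758 = 741.02 W/m².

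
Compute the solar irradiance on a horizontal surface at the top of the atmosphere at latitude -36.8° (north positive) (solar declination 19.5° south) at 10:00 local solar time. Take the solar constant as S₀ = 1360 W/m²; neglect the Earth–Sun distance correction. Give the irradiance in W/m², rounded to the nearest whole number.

Hour angle H = 15° × (10 − 12) = -30.00°.
With φ = -36.8°, δ = -19.5°, H = -30.00°: sin φ sin δ = 0.2000, cos φ cos δ cos H = 0.6537, so cos θ_z = 0.8537.
Top-of-atmosphere irradiance = S₀ cos θ_z = 1360 × 0.8537 = 1161.03 W/m².

1161 W/m²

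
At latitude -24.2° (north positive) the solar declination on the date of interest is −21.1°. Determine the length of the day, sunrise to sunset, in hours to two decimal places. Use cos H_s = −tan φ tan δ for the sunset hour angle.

The sunset hour angle satisfies cos H_s = −tan φ tan δ = -0.1734, giving H_s = 99.99°.
Day length = 2 H_s / 15° h⁻¹ = 199.98° / 15 = 13.332 h.

13.33 hours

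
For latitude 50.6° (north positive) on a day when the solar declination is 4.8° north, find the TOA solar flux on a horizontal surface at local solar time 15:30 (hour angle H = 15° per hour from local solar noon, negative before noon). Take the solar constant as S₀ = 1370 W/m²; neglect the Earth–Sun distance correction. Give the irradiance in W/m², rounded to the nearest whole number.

616 W/m²

Hour angle H = 15° × (15.5 − 12) = 52.50°.
cos θ_z = sin(50.6°) sin(4.8°) + cos(50.6°) cos(4.8°) cos(52.50°) = 0.0647 + 0.3850 = 0.4497.
Top-of-atmosphere irradiance = S₀ cos θ_z = 1370 × 0.4497 = 616.09 W/m².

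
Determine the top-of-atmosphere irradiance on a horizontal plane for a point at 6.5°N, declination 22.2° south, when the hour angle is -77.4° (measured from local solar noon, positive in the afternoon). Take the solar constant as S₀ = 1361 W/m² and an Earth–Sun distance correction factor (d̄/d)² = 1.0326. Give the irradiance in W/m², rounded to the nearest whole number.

222 W/m²

With φ = 6.5°, δ = -22.2°, H = -77.40°: sin φ sin δ = -0.0428, cos φ cos δ cos H = 0.2007, so cos θ_z = 0.1579.
Top-of-atmosphere irradiance = S₀ (d̄/d)² cos θ_z = 1361 × 1.0326 × 0.1579 = 221.91 W/m².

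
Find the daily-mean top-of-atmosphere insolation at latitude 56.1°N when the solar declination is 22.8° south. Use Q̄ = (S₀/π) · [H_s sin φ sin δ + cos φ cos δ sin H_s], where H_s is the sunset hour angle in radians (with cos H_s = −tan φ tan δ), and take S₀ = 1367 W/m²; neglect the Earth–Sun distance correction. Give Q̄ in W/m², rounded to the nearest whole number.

The sunset hour angle satisfies cos H_s = −tan φ tan δ = 0.6256, giving H_s = 51.27°. In radians, H_s = 0.8948.
H_s sin φ sin δ = 0.8948 × 0.8300 × -0.3875 = -0.2878.
cos φ cos δ sin H_s = 0.5577 × 0.9219 × 0.7801 = 0.4011.
Q̄ = (1367/π) × (-0.2878 + 0.4011) = 435.13 × 0.1133 = 49.30 W/m².

49 W/m²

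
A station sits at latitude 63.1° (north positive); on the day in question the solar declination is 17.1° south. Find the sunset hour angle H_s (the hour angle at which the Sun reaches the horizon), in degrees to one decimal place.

cos H_s = −tan(63.1°) · tan(-17.1°) = 0.6064, so H_s = arccos(0.6064) = 52.67°.

52.7°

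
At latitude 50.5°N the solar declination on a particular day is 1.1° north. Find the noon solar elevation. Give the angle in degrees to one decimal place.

40.6°

At local solar noon the hour angle is zero, so the elevation is 90° − |φ − δ| = 90° − |50.5° − (1.1°)| = 90° − 49.4° = 40.6°.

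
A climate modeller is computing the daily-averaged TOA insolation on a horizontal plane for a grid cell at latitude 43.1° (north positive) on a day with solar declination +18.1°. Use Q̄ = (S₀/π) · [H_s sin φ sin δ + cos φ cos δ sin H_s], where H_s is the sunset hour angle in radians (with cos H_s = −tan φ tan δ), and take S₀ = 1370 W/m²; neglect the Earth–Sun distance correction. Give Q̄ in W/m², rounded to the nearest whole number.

The sunset hour angle satisfies cos H_s = −tan φ tan δ = -0.3059, giving H_s = 107.81°. In radians, H_s = 1.8816.
H_s sin φ sin δ = 1.8816 × 0.6833 × 0.3107 = 0.3995.
cos φ cos δ sin H_s = 0.7302 × 0.9505 × 0.9521 = 0.6608.
Q̄ = (1370/π) × (0.3995 + 0.6608) = 436.08 × 1.0603 = 462.38 W/m².

462 W/m²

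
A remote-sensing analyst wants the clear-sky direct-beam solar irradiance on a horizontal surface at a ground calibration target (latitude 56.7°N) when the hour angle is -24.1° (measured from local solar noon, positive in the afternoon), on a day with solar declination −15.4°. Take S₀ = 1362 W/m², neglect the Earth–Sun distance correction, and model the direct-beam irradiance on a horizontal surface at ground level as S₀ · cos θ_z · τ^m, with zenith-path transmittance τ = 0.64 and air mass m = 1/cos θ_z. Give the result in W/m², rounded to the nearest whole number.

64 W/m²

cos θ_z = sin φ sin δ + cos φ cos δ cos H = (0.8358)(-0.2656) + (0.5490)(0.9641)(0.9128) = 0.2611.
Air mass m = 1/cos θ_z = 1/0.2611 = 3.830; τ^m = 0.64^3.830 = 0.1810.
Surface direct beam = 1362 × 0.2611 × 0.1810 = 64.37 W/m².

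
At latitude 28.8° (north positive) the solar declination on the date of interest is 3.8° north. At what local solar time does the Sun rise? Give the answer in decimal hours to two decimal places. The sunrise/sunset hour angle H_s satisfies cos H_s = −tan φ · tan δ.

5.86 h

cos H_s = −tan(28.8°) · tan(3.8°) = -0.0365, so H_s = arccos(-0.0365) = 92.09°.
Sunrise is at 12 − H_s/15 = 12 − 6.139 = 5.861 h local solar time.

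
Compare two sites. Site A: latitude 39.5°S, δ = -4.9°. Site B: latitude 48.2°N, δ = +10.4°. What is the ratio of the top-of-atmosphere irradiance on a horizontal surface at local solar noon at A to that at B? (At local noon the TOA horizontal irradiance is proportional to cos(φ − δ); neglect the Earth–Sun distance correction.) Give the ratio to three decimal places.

1.042

A: cos θ_z = cos(-39.5° − (-4.9°)) = 0.8231.
B: cos θ_z = cos(48.2° − (10.4°)) = 0.7902.
Ratio A/B = 0.8231 / 0.7902 = 1.0416.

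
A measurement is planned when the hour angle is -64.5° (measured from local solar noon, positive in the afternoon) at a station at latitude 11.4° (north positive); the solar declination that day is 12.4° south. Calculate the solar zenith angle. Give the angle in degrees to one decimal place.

68.3°

cos θ_z = sin φ sin δ + cos φ cos δ cos H = (0.1977)(-0.2147) + (0.9803)(0.9767)(0.4305) = 0.3697.
θ_z = arccos(0.3697) = 68.30°.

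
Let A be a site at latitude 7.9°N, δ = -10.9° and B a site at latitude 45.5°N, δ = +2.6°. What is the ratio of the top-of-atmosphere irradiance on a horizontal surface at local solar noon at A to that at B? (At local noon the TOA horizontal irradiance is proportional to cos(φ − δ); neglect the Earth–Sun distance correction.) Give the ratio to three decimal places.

1.292

A: cos θ_z = cos(7.9° − (-10.9°)) = 0.9466.
B: cos θ_z = cos(45.5° − (2.6°)) = 0.7325.
Ratio A/B = 0.9466 / 0.7325 = 1.2923.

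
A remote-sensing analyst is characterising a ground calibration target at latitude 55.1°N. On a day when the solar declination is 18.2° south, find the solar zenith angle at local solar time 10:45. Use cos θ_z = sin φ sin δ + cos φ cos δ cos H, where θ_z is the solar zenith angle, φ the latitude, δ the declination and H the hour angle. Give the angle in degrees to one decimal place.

Hour angle H = 15° × (10.75 − 12) = -18.75°.
cos θ_z = sin(55.1°) sin(-18.2°) + cos(55.1°) cos(-18.2°) cos(-18.75°) = -0.2562 + 0.5147 = 0.2585.
θ_z = arccos(0.2585) = 75.02°.

75.0°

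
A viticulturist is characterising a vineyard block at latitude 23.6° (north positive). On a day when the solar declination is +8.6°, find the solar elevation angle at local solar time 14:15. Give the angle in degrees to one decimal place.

54.4°

Hour angle H = 15° × (14.25 − 12) = 33.75°.
cos θ_z = sin φ sin δ + cos φ cos δ cos H = (0.4003)(0.1495) + (0.9164)(0.9888)(0.8315) = 0.8133.
θ_z = arccos(0.8133) = 35.58°, so the elevation is 90° − 35.58° = 54.42°.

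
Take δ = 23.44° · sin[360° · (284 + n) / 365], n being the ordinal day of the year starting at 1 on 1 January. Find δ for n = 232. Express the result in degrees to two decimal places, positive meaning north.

+12.10°

360 × (284 + 232) / 365 = 508.932°; sin(508.932°) = 0.5161.
δ = 23.44 × 0.5161 = 12.097° ≈ +12.10°.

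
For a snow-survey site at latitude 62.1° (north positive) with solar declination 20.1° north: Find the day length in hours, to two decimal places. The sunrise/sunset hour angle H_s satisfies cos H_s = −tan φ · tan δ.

17.83 hours

The sunset hour angle satisfies cos H_s = −tan φ tan δ = -0.6912, giving H_s = 133.73°.
Day length = 2 H_s / 15° h⁻¹ = 267.46° / 15 = 17.831 h.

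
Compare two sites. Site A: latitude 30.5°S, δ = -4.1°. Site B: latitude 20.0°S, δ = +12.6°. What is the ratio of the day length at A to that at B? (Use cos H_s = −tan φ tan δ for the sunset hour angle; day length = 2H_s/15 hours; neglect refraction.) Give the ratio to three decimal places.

A: H_s = arccos(−tan -30.5° · tan -4.1°) = 92.42°, so 2H_s/15 = 12.3227 h.
B: H_s = arccos(−tan -20.0° · tan 12.6°) = 85.33°, so 2H_s/15 = 11.3773 h.
Ratio A/B = 12.3227 / 11.3773 = 1.0831.

1.083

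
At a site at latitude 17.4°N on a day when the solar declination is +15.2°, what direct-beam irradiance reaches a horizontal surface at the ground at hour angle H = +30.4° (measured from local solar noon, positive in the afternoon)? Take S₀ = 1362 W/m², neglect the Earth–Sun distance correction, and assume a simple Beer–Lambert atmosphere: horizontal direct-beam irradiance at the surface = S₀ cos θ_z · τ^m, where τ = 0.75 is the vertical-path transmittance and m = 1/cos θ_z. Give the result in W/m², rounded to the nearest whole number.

855 W/m²

cos θ_z = sin(17.4°) sin(15.2°) + cos(17.4°) cos(15.2°) cos(30.40°) = 0.0784 + 0.7943 = 0.8727.
Air mass m = 1/cos θ_z = 1/0.8727 = 1.146; τ^m = 0.75^1.146 = 0.7192.
Surface direct beam = 1362 × 0.8727 × 0.7192 = 854.85 W/m².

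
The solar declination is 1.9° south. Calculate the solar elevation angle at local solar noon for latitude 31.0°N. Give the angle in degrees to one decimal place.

At local solar noon the hour angle is zero, so the elevation is 90° − |φ − δ| = 90° − |31.0° − (-1.9°)| = 90° − 32.9° = 57.1°.

57.1°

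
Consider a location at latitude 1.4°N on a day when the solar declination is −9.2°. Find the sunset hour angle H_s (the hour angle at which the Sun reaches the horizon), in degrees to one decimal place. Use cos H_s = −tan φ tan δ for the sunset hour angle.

89.8°

The sunset hour angle satisfies cos H_s = −tan φ tan δ = 0.0040, giving H_s = 89.77°.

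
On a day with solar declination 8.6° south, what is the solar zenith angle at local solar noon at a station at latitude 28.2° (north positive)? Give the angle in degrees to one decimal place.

At local solar noon the hour angle is zero, so the zenith angle is |φ − δ| = |28.2° − (-8.6°)| = 36.8°.

36.8°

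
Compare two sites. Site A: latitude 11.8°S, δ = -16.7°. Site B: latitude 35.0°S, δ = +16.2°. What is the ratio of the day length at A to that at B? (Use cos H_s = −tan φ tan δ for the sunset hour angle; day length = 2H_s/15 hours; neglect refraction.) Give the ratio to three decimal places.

1.196

A: H_s = arccos(−tan -11.8° · tan -16.7°) = 93.59°, so 2H_s/15 = 12.4787 h.
B: H_s = arccos(−tan -35.0° · tan 16.2°) = 78.26°, so 2H_s/15 = 10.4347 h.
Ratio A/B = 12.4787 / 10.4347 = 1.1959.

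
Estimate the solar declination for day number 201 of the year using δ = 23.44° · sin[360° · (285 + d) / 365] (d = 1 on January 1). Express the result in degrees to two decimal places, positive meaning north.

+20.43°

360 × (285 + 201) / 365 = 479.342°; sin(479.342°) = 0.8717.
δ = 23.44 × 0.8717 = 20.433° ≈ +20.43°.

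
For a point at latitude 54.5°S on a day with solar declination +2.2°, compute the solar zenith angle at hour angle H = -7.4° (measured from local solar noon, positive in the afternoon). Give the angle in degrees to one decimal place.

57.0°

cos θ_z = sin(-54.5°) sin(2.2°) + cos(-54.5°) cos(2.2°) cos(-7.40°) = -0.0313 + 0.5754 = 0.5441.
θ_z = arccos(0.5441) = 57.04°.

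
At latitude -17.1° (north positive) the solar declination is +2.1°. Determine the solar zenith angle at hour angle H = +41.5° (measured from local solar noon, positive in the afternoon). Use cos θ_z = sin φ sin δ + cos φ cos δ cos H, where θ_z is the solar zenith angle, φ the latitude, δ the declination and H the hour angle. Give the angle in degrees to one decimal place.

With φ = -17.1°, δ = 2.1°, H = 41.50°: sin φ sin δ = -0.0108, cos φ cos δ cos H = 0.7154, so cos θ_z = 0.7046.
θ_z = arccos(0.7046) = 45.20°.

45.2°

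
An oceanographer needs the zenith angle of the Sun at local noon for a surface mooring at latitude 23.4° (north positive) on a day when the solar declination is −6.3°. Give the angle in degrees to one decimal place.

At local solar noon the hour angle is zero, so the zenith angle is |φ − δ| = |23.4° − (-6.3°)| = 29.7°.

29.7°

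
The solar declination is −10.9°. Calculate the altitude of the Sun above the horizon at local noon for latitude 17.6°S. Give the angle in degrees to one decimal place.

At local solar noon the hour angle is zero, so the elevation is 90° − |φ − δ| = 90° − |-17.6° − (-10.9°)| = 90° − 6.7° = 83.3°.

83.3°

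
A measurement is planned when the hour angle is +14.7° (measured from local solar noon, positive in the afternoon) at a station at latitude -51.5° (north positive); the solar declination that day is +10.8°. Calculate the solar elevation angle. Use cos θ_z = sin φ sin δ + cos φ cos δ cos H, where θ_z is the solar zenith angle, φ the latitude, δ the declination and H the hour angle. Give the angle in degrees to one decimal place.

With φ = -51.5°, δ = 10.8°, H = 14.70°: sin φ sin δ = -0.1466, cos φ cos δ cos H = 0.5915, so cos θ_z = 0.4449.
θ_z = arccos(0.4449) = 63.58°, so the elevation is 90° − 63.58° = 26.42°.

26.4°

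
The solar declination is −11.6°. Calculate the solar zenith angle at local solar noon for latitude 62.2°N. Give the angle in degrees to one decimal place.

At local solar noon the hour angle is zero, so the zenith angle is |φ − δ| = |62.2° − (-11.6°)| = 73.8°.

73.8°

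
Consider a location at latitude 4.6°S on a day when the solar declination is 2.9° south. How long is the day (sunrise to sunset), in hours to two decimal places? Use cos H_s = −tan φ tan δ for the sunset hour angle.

12.03 hours

cos H_s = −tan(-4.6°) · tan(-2.9°) = -0.0041, so H_s = arccos(-0.0041) = 90.23°.
Day length = 2 H_s / 15° h⁻¹ = 180.46° / 15 = 12.031 h.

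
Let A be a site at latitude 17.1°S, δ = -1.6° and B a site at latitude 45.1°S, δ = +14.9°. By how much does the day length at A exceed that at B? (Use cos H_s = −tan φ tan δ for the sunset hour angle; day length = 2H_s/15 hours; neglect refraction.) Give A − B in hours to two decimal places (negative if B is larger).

A: H_s = arccos(−tan -17.1° · tan -1.6°) = 90.49°, so 2H_s/15 = 12.0653 h.
B: H_s = arccos(−tan -45.1° · tan 14.9°) = 74.51°, so 2H_s/15 = 9.9347 h.
A − B = 12.0653 − 9.9347 = 2.1306 h.

+2.13 h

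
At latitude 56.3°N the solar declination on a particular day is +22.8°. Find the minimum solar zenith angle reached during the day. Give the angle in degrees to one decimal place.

At local solar noon the hour angle is zero, so the zenith angle is |φ − δ| = |56.3° − (22.8°)| = 33.5°.

33.5°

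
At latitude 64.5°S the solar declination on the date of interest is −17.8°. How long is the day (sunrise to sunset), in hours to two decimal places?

cos H_s = −tan(-64.5°) · tan(-17.8°) = -0.6731, so H_s = arccos(-0.6731) = 132.31°.
Day length = 2 H_s / 15° h⁻¹ = 264.62° / 15 = 17.641 h.

17.64 hours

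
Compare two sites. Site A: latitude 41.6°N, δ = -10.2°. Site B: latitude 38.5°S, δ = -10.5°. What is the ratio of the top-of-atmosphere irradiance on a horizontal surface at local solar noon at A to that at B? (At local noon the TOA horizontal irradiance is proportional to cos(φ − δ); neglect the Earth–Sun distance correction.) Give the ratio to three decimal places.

A: cos θ_z = cos(41.6° − (-10.2°)) = 0.6184.
B: cos θ_z = cos(-38.5° − (-10.5°)) = 0.8829.
Ratio A/B = 0.6184 / 0.8829 = 0.7004.

0.700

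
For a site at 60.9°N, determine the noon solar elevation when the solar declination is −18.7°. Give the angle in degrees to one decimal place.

10.4°

At local solar noon the hour angle is zero, so the elevation is 90° − |φ − δ| = 90° − |60.9° − (-18.7°)| = 90° − 79.6° = 10.4°.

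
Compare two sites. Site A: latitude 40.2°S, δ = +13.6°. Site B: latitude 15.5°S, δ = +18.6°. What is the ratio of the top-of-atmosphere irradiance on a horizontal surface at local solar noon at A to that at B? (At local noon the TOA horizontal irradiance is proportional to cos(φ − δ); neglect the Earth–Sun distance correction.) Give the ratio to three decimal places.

0.713

A: cos θ_z = cos(-40.2° − (13.6°)) = 0.5906.
B: cos θ_z = cos(-15.5° − (18.6°)) = 0.8281.
Ratio A/B = 0.5906 / 0.8281 = 0.7132.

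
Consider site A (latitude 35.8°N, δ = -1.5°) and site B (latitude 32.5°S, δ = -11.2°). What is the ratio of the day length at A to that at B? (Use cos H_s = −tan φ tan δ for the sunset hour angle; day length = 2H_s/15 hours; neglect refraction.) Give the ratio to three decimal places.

0.914

A: H_s = arccos(−tan 35.8° · tan -1.5°) = 88.92°, so 2H_s/15 = 11.8560 h.
B: H_s = arccos(−tan -32.5° · tan -11.2°) = 97.25°, so 2H_s/15 = 12.9667 h.
Ratio A/B = 11.8560 / 12.9667 = 0.9143.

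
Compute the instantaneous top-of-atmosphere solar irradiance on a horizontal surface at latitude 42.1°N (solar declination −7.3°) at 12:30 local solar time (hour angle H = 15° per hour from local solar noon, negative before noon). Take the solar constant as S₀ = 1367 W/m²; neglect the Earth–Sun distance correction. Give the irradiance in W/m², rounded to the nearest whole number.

Hour angle H = 15° × (12.5 − 12) = 7.50°.
cos θ_z = sin(42.1°) sin(-7.3°) + cos(42.1°) cos(-7.3°) cos(7.50°) = -0.0852 + 0.7297 = 0.6445.
Top-of-atmosphere irradiance = S₀ cos θ_z = 1367 × 0.6445 = 881.03 W/m².

881 W/m²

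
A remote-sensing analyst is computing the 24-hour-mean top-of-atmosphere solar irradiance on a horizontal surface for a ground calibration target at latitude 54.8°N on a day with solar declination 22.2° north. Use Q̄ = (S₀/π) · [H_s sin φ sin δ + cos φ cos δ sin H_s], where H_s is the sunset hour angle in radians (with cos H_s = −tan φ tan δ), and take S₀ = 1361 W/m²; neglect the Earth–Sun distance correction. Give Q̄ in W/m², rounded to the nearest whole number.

481 W/m²

cos H_s = −tan(54.8°) · tan(22.2°) = -0.5785, so H_s = arccos(-0.5785) = 125.35°. In radians, H_s = 2.1878.
H_s sin φ sin δ = 2.1878 × 0.8171 × 0.3778 = 0.6754.
cos φ cos δ sin H_s = 0.5764 × 0.9259 × 0.8156 = 0.4353.
Q̄ = (1361/π) × (0.6754 + 0.4353) = 433.22 × 1.1107 = 481.18 W/m².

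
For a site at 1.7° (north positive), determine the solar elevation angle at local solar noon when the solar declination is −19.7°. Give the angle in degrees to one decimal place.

68.6°

At local solar noon the hour angle is zero, so the elevation is 90° − |φ − δ| = 90° − |1.7° − (-19.7°)| = 90° − 21.4° = 68.6°.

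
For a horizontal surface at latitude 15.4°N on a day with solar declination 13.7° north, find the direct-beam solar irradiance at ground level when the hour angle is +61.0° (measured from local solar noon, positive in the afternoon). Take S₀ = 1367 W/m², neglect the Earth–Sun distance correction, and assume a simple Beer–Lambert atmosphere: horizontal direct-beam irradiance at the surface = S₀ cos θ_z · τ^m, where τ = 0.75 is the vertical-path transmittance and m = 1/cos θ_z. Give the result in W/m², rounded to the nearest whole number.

cos θ_z = sin(15.4°) sin(13.7°) + cos(15.4°) cos(13.7°) cos(61.00°) = 0.0629 + 0.4541 = 0.5170.
Air mass m = 1/cos θ_z = 1/0.5170 = 1.934; τ^m = 0.75^1.934 = 0.5733.
Surface direct beam = 1367 × 0.5170 × 0.5733 = 405.17 W/m².

405 W/m²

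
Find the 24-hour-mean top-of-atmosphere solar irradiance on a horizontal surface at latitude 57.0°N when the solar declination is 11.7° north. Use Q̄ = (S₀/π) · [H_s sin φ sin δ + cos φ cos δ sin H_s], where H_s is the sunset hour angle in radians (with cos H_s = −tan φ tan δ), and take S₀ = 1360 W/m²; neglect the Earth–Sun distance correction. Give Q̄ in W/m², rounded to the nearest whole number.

358 W/m²

The sunset hour angle satisfies cos H_s = −tan φ tan δ = -0.3189, giving H_s = 108.60°. In radians, H_s = 1.8954.
H_s sin φ sin δ = 1.8954 × 0.8387 × 0.2028 = 0.3224.
cos φ cos δ sin H_s = 0.5446 × 0.9792 × 0.9478 = 0.5054.
Q̄ = (1360/π) × (0.3224 + 0.5054) = 432.90 × 0.8278 = 358.35 W/m².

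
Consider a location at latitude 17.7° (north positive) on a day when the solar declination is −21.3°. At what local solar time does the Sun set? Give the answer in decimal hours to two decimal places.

17.52 h

The sunset hour angle satisfies cos H_s = −tan φ tan δ = 0.1244, giving H_s = 82.85°.
Sunset is at 12 + H_s/15 = 12 + 5.523 = 17.523 h local solar time.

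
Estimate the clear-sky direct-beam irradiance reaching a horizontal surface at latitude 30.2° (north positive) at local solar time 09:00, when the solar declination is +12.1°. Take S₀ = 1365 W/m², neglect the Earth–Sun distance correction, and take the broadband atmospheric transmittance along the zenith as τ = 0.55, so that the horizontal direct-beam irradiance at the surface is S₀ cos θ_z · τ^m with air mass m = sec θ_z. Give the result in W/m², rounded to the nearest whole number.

Hour angle H = 15° × (9 − 12) = -45.00°.
cos θ_z = sin(30.2°) sin(12.1°) + cos(30.2°) cos(12.1°) cos(-45.00°) = 0.1054 + 0.5976 = 0.7030.
Air mass m = 1/cos θ_z = 1/0.7030 = 1.422; τ^m = 0.55^1.422 = 0.4274.
Surface direct beam = 1365 × 0.7030 × 0.4274 = 410.13 W/m².

410 W/m²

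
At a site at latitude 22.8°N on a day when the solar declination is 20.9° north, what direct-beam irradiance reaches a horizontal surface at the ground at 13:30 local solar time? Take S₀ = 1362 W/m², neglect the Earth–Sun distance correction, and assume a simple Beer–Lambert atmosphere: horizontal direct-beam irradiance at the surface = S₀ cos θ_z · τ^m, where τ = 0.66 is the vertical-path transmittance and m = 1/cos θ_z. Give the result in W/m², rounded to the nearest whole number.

Hour angle H = 15° × (13.5 − 12) = 22.50°.
cos θ_z = sin(22.8°) sin(20.9°) + cos(22.8°) cos(20.9°) cos(22.50°) = 0.1382 + 0.7957 = 0.9339.
Air mass m = 1/cos θ_z = 1/0.9339 = 1.071; τ^m = 0.66^1.071 = 0.6408.
Surface direct beam = 1362 × 0.9339 × 0.6408 = 815.08 W/m².

815 W/m²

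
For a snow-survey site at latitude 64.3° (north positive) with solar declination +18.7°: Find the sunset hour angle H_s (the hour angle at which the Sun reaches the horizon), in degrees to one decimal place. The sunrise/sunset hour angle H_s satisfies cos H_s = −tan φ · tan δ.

cos H_s = −tan(64.3°) · tan(18.7°) = -0.7033, so H_s = arccos(-0.7033) = 134.69°.

134.7°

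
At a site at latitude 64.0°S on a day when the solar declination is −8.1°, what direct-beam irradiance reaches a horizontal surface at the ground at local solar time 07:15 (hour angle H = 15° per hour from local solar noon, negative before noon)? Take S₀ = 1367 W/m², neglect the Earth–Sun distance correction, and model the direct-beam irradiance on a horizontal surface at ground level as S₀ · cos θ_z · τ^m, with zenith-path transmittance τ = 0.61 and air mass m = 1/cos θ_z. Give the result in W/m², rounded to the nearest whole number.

Hour angle H = 15° × (7.25 − 12) = -71.25°.
With φ = -64.0°, δ = -8.1°, H = -71.25°: sin φ sin δ = 0.1266, cos φ cos δ cos H = 0.1395, so cos θ_z = 0.2661.
Air mass m = 1/cos θ_z = 1/0.2661 = 3.758; τ^m = 0.61^3.758 = 0.1561.
Surface direct beam = 1367 × 0.2661 × 0.1561 = 56.78 W/m².

57 W/m²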